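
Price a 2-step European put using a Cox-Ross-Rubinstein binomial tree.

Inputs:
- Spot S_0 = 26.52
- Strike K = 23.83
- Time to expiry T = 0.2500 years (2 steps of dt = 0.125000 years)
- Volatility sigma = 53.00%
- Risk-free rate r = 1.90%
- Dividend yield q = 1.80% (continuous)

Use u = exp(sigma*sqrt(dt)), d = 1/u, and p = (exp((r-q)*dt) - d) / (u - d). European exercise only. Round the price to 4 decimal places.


dt = T/N = 0.125000
u = exp(sigma*sqrt(dt)) = 1.206089; d = 1/u = 0.829126
p = (exp((r-q)*dt) - d) / (u - d) = 0.453622
Discount per step: exp(-r*dt) = 0.997628
Stock lattice S(k, i) with i counting down-moves:
  k=0: S(0,0) = 26.5200
  k=1: S(1,0) = 31.9855; S(1,1) = 21.9884
  k=2: S(2,0) = 38.5774; S(2,1) = 26.5200; S(2,2) = 18.2312
Terminal payoffs V(N, i) = max(K - S_T, 0):
  V(2,0) = 0.000000; V(2,1) = 0.000000; V(2,2) = 5.598834
Backward induction: V(k, i) = exp(-r*dt) * [p * V(k+1, i) + (1-p) * V(k+1, i+1)].
  V(1,0) = exp(-r*dt) * [p*0.000000 + (1-p)*0.000000] = 0.000000
  V(1,1) = exp(-r*dt) * [p*0.000000 + (1-p)*5.598834] = 3.051821
  V(0,0) = exp(-r*dt) * [p*0.000000 + (1-p)*3.051821] = 1.663491

Answer: Price = V(0,0) = 1.6635


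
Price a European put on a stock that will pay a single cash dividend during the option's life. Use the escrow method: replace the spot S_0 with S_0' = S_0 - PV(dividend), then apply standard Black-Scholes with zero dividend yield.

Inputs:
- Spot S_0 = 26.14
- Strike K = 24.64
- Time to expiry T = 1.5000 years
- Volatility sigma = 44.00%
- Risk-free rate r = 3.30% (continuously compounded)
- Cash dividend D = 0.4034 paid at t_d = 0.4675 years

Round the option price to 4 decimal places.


Answer: Price = 4.1543

Derivation:
PV(D) = D * exp(-r * t_d) = 0.4034 * 0.98469089 = 0.39722431
S_0' = S_0 - PV(D) = 26.1400 - 0.39722431 = 25.74277569
d1 = (ln(S_0'/K) + (r + sigma^2/2)*T) / (sigma*sqrt(T)) = 0.44254652
d2 = d1 - sigma*sqrt(T) = -0.09634123
exp(-rT) = 0.95170516
N(-d1) = 0.32904689; N(-d2) = 0.53837522
P = K * exp(-rT) * N(-d2) - S_0' * N(-d1) = 24.6400 * 0.95170516 * 0.53837522 - 25.74277569 * 0.32904689 = 4.1543


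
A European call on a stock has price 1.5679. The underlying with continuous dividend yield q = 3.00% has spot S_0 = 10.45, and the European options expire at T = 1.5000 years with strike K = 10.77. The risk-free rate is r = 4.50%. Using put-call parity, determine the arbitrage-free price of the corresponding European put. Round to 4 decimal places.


Put-call parity: C - P = S_0 * exp(-qT) - K * exp(-rT).
S_0 * exp(-qT) = 10.4500 * 0.95599748 = 9.99017369
K * exp(-rT) = 10.7700 * 0.93472772 = 10.06701755
P = C - S*exp(-qT) + K*exp(-rT)
P = 1.5679 - 9.99017369 + 10.06701755 = 1.6447

Answer: Put price = 1.6447


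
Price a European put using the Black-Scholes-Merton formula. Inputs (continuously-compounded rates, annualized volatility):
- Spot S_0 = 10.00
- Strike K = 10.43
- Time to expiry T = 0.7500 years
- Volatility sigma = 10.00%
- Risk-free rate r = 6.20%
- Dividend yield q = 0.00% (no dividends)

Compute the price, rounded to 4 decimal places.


d1 = (ln(S/K) + (r - q + 0.5*sigma^2) * T) / (sigma * sqrt(T)) = 0.09409451
d2 = d1 - sigma * sqrt(T) = 0.00749197
exp(-rT) = 0.95456456; exp(-qT) = 1.00000000
P = K * exp(-rT) * N(-d2) - S_0 * exp(-qT) * N(-d1)
N(-d1) = 0.46251704; N(-d2) = 0.49701116
P = 10.4300 * 0.95456456 * 0.49701116 - 10.0000 * 1.00000000 * 0.46251704 = 0.3231

Answer: Price = 0.3231


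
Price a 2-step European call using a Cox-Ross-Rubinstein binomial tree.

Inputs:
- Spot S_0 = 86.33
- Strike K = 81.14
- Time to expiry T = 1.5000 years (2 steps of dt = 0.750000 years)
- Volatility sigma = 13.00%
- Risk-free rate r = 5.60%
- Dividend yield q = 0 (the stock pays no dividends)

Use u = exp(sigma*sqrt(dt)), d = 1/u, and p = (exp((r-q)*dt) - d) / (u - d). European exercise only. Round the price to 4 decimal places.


Answer: Price = V(0,0) = 13.0106

Derivation:
dt = T/N = 0.750000
u = exp(sigma*sqrt(dt)) = 1.119165; d = 1/u = 0.893523
p = (exp((r-q)*dt) - d) / (u - d) = 0.661983
Discount per step: exp(-r*dt) = 0.958870
Stock lattice S(k, i) with i counting down-moves:
  k=0: S(0,0) = 86.3300
  k=1: S(1,0) = 96.6176; S(1,1) = 77.1378
  k=2: S(2,0) = 108.1310; S(2,1) = 86.3300; S(2,2) = 68.9244
Terminal payoffs V(N, i) = max(S_T - K, 0):
  V(2,0) = 26.991034; V(2,1) = 5.190000; V(2,2) = 0.000000
Backward induction: V(k, i) = exp(-r*dt) * [p * V(k+1, i) + (1-p) * V(k+1, i+1)].
  V(1,0) = exp(-r*dt) * [p*26.991034 + (1-p)*5.190000] = 18.814862
  V(1,1) = exp(-r*dt) * [p*5.190000 + (1-p)*0.000000] = 3.294381
  V(0,0) = exp(-r*dt) * [p*18.814862 + (1-p)*3.294381] = 13.010595


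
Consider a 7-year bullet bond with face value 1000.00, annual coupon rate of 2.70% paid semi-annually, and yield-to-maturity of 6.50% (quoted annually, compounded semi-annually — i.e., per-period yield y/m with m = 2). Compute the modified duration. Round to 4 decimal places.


Answer: Modified duration = 6.1338

Derivation:
Coupon per period c = face * coupon_rate / m = 13.500000
Periods per year m = 2; per-period yield y/m = 0.032500
Number of cashflows N = 14
Cashflows (t years, CF_t, discount factor 1/(1+y/m)^(m*t), PV):
  t = 0.5000: CF_t = 13.500000, DF = 0.968523, PV = 13.075061
  t = 1.0000: CF_t = 13.500000, DF = 0.938037, PV = 12.663497
  t = 1.5000: CF_t = 13.500000, DF = 0.908510, PV = 12.264888
  t = 2.0000: CF_t = 13.500000, DF = 0.879913, PV = 11.878826
  t = 2.5000: CF_t = 13.500000, DF = 0.852216, PV = 11.504916
  t = 3.0000: CF_t = 13.500000, DF = 0.825391, PV = 11.142776
  t = 3.5000: CF_t = 13.500000, DF = 0.799410, PV = 10.792035
  t = 4.0000: CF_t = 13.500000, DF = 0.774247, PV = 10.452334
  t = 4.5000: CF_t = 13.500000, DF = 0.749876, PV = 10.123326
  t = 5.0000: CF_t = 13.500000, DF = 0.726272, PV = 9.804674
  t = 5.5000: CF_t = 13.500000, DF = 0.703411, PV = 9.496052
  t = 6.0000: CF_t = 13.500000, DF = 0.681270, PV = 9.197145
  t = 6.5000: CF_t = 13.500000, DF = 0.659826, PV = 8.907647
  t = 7.0000: CF_t = 1013.500000, DF = 0.639056, PV = 647.683612
Price P = sum_t PV_t = 788.986790
First compute Macaulay numerator sum_t t * PV_t:
  t * PV_t at t = 0.5000: 6.537530
  t * PV_t at t = 1.0000: 12.663497
  t * PV_t at t = 1.5000: 18.397332
  t * PV_t at t = 2.0000: 23.757652
  t * PV_t at t = 2.5000: 28.762291
  t * PV_t at t = 3.0000: 33.428328
  t * PV_t at t = 3.5000: 37.772123
  t * PV_t at t = 4.0000: 41.809337
  t * PV_t at t = 4.5000: 45.554967
  t * PV_t at t = 5.0000: 49.023371
  t * PV_t at t = 5.5000: 52.228288
  t * PV_t at t = 6.0000: 55.182871
  t * PV_t at t = 6.5000: 57.899704
  t * PV_t at t = 7.0000: 4533.785284
Macaulay duration D = 4996.802576 / 788.986790 = 6.333189
Modified duration = D / (1 + y/m) = 6.333189 / (1 + 0.032500) = 6.133839


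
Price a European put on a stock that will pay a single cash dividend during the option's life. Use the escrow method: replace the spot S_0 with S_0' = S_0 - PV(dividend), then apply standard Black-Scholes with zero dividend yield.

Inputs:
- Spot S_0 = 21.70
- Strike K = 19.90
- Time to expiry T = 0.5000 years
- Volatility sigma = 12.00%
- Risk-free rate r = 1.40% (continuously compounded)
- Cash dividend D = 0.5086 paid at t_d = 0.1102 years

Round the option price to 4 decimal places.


Answer: Price = 0.2000

Derivation:
PV(D) = D * exp(-r * t_d) = 0.5086 * 0.99845839 = 0.50781594
S_0' = S_0 - PV(D) = 21.7000 - 0.50781594 = 21.19218406
d1 = (ln(S_0'/K) + (r + sigma^2/2)*T) / (sigma*sqrt(T)) = 0.86635555
d2 = d1 - sigma*sqrt(T) = 0.78150273
exp(-rT) = 0.99302444
N(-d1) = 0.19314761; N(-d2) = 0.21725344
P = K * exp(-rT) * N(-d2) - S_0' * N(-d1) = 19.9000 * 0.99302444 * 0.21725344 - 21.19218406 * 0.19314761 = 0.2000


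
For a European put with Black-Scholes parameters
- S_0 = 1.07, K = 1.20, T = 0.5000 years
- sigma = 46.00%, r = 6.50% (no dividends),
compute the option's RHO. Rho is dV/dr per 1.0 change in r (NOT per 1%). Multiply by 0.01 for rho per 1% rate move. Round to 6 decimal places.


d1 = -0.0899652213; d2 = -0.4152343407
phi(d1) = 0.3973310750; exp(-qT) = 1.0000000000; exp(-rT) = 0.9680224498
N(-d2) = 0.6610148190
Rho = -K*T*exp(-rT)*N(-d2) = -1.2000 * 0.5000 * 0.9680224498 * 0.6610148190 = -0.383926

Answer: Rho = -0.383926


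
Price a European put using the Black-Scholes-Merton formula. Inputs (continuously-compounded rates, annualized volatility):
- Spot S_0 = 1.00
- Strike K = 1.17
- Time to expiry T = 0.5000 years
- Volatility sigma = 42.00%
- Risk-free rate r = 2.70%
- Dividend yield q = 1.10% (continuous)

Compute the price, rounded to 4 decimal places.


Answer: Price = 0.2222

Derivation:
d1 = (ln(S/K) + (r - q + 0.5*sigma^2) * T) / (sigma * sqrt(T)) = -0.35322930
d2 = d1 - sigma * sqrt(T) = -0.65021414
exp(-rT) = 0.98659072; exp(-qT) = 0.99451510
P = K * exp(-rT) * N(-d2) - S_0 * exp(-qT) * N(-d1)
N(-d1) = 0.63804173; N(-d2) = 0.74222305
P = 1.1700 * 0.98659072 * 0.74222305 - 1.0000 * 0.99451510 * 0.63804173 = 0.2222


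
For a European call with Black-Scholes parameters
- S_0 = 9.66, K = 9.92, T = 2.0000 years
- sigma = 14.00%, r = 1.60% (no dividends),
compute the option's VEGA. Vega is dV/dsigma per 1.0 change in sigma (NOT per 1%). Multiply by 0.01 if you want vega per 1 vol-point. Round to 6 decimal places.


d1 = 0.1264747701; d2 = -0.0715151286
phi(d1) = 0.3957642921; exp(-qT) = 1.0000000000; exp(-rT) = 0.9685065821
Vega = S * exp(-qT) * phi(d1) * sqrt(T) = 9.6600 * 1.0000000000 * 0.3957642921 * 1.4142135624 = 5.406656

Answer: Vega = 5.406656


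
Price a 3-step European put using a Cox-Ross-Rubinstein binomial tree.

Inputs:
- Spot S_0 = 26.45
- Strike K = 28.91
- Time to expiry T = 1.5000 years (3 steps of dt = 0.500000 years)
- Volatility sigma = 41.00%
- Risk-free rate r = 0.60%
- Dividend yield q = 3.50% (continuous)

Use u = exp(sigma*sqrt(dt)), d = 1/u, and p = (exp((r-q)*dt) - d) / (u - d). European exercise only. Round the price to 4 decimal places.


Answer: Price = V(0,0) = 7.6400

Derivation:
dt = T/N = 0.500000
u = exp(sigma*sqrt(dt)) = 1.336312; d = 1/u = 0.748328
p = (exp((r-q)*dt) - d) / (u - d) = 0.403542
Discount per step: exp(-r*dt) = 0.997004
Stock lattice S(k, i) with i counting down-moves:
  k=0: S(0,0) = 26.4500
  k=1: S(1,0) = 35.3455; S(1,1) = 19.7933
  k=2: S(2,0) = 47.2326; S(2,1) = 26.4500; S(2,2) = 14.8119
  k=3: S(3,0) = 63.1175; S(3,1) = 35.3455; S(3,2) = 19.7933; S(3,3) = 11.0841
Terminal payoffs V(N, i) = max(K - S_T, 0):
  V(3,0) = 0.000000; V(3,1) = 0.000000; V(3,2) = 9.116722; V(3,3) = 17.825865
Backward induction: V(k, i) = exp(-r*dt) * [p * V(k+1, i) + (1-p) * V(k+1, i+1)].
  V(2,0) = exp(-r*dt) * [p*0.000000 + (1-p)*0.000000] = 0.000000
  V(2,1) = exp(-r*dt) * [p*0.000000 + (1-p)*9.116722] = 5.421450
  V(2,2) = exp(-r*dt) * [p*9.116722 + (1-p)*17.825865] = 14.268487
  V(1,0) = exp(-r*dt) * [p*0.000000 + (1-p)*5.421450] = 3.223979
  V(1,1) = exp(-r*dt) * [p*5.421450 + (1-p)*14.268487] = 10.666286
  V(0,0) = exp(-r*dt) * [p*3.223979 + (1-p)*10.666286] = 7.640045


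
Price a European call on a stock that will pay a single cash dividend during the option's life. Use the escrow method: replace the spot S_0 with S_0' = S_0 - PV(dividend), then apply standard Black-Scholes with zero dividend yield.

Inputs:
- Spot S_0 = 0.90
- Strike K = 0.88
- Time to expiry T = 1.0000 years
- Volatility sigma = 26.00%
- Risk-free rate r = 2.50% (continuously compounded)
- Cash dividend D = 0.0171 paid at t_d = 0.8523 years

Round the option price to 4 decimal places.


Answer: Price = 0.1031

Derivation:
PV(D) = D * exp(-r * t_d) = 0.0171 * 0.97891790 = 0.01673950
S_0' = S_0 - PV(D) = 0.9000 - 0.01673950 = 0.88326050
d1 = (ln(S_0'/K) + (r + sigma^2/2)*T) / (sigma*sqrt(T)) = 0.24037797
d2 = d1 - sigma*sqrt(T) = -0.01962203
exp(-rT) = 0.97530991
N(d1) = 0.59498137; N(d2) = 0.49217244
C = S_0' * N(d1) - K * exp(-rT) * N(d2) = 0.88326050 * 0.59498137 - 0.8800 * 0.97530991 * 0.49217244 = 0.1031


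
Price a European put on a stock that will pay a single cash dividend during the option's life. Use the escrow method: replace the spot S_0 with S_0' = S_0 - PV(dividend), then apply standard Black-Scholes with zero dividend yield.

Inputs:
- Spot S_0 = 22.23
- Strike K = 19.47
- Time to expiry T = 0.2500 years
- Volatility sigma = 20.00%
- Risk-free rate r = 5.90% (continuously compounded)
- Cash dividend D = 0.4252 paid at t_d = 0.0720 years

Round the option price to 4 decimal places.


PV(D) = D * exp(-r * t_d) = 0.4252 * 0.99576101 = 0.42339758
S_0' = S_0 - PV(D) = 22.2300 - 0.42339758 = 21.80660242
d1 = (ln(S_0'/K) + (r + sigma^2/2)*T) / (sigma*sqrt(T)) = 1.33087968
d2 = d1 - sigma*sqrt(T) = 1.23087968
exp(-rT) = 0.98535825
N(-d1) = 0.09161430; N(-d2) = 0.10918393
P = K * exp(-rT) * N(-d2) - S_0' * N(-d1) = 19.4700 * 0.98535825 * 0.10918393 - 21.80660242 * 0.09161430 = 0.0969

Answer: Price = 0.0969


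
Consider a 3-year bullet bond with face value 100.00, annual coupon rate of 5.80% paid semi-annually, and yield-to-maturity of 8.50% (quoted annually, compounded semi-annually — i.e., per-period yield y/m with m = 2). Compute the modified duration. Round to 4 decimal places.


Coupon per period c = face * coupon_rate / m = 2.900000
Periods per year m = 2; per-period yield y/m = 0.042500
Number of cashflows N = 6
Cashflows (t years, CF_t, discount factor 1/(1+y/m)^(m*t), PV):
  t = 0.5000: CF_t = 2.900000, DF = 0.959233, PV = 2.781775
  t = 1.0000: CF_t = 2.900000, DF = 0.920127, PV = 2.668369
  t = 1.5000: CF_t = 2.900000, DF = 0.882616, PV = 2.559586
  t = 2.0000: CF_t = 2.900000, DF = 0.846634, PV = 2.455239
  t = 2.5000: CF_t = 2.900000, DF = 0.812119, PV = 2.355145
  t = 3.0000: CF_t = 102.900000, DF = 0.779011, PV = 80.160237
Price P = sum_t PV_t = 92.980351
First compute Macaulay numerator sum_t t * PV_t:
  t * PV_t at t = 0.5000: 1.390887
  t * PV_t at t = 1.0000: 2.668369
  t * PV_t at t = 1.5000: 3.839380
  t * PV_t at t = 2.0000: 4.910478
  t * PV_t at t = 2.5000: 5.887863
  t * PV_t at t = 3.0000: 240.480711
Macaulay duration D = 259.177688 / 92.980351 = 2.787446
Modified duration = D / (1 + y/m) = 2.787446 / (1 + 0.042500) = 2.673809

Answer: Modified duration = 2.6738


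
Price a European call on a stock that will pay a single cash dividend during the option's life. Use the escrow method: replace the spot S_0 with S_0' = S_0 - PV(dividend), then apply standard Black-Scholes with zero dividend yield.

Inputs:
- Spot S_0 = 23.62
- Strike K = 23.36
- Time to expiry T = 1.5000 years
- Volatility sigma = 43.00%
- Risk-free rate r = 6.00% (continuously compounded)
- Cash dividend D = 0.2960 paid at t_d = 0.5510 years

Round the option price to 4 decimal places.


PV(D) = D * exp(-r * t_d) = 0.2960 * 0.96748051 = 0.28637423
S_0' = S_0 - PV(D) = 23.6200 - 0.28637423 = 23.33362577
d1 = (ln(S_0'/K) + (r + sigma^2/2)*T) / (sigma*sqrt(T)) = 0.43206973
d2 = d1 - sigma*sqrt(T) = -0.09457057
exp(-rT) = 0.91393119
N(d1) = 0.66715463; N(d2) = 0.46232796
C = S_0' * N(d1) - K * exp(-rT) * N(d2) = 23.33362577 * 0.66715463 - 23.3600 * 0.91393119 * 0.46232796 = 5.6967

Answer: Price = 5.6967


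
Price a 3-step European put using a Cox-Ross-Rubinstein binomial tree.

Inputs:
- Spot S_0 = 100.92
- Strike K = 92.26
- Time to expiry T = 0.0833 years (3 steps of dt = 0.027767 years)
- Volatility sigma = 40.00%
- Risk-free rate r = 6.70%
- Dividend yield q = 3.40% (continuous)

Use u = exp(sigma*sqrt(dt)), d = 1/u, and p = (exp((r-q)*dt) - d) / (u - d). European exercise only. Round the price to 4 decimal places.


dt = T/N = 0.027767
u = exp(sigma*sqrt(dt)) = 1.068925; d = 1/u = 0.935519
p = (exp((r-q)*dt) - d) / (u - d) = 0.490215
Discount per step: exp(-r*dt) = 0.998141
Stock lattice S(k, i) with i counting down-moves:
  k=0: S(0,0) = 100.9200
  k=1: S(1,0) = 107.8759; S(1,1) = 94.4126
  k=2: S(2,0) = 115.3112; S(2,1) = 100.9200; S(2,2) = 88.3248
  k=3: S(3,0) = 123.2590; S(3,1) = 107.8759; S(3,2) = 94.4126; S(3,3) = 82.6296
Terminal payoffs V(N, i) = max(K - S_T, 0):
  V(3,0) = 0.000000; V(3,1) = 0.000000; V(3,2) = 0.000000; V(3,3) = 9.630387
Backward induction: V(k, i) = exp(-r*dt) * [p * V(k+1, i) + (1-p) * V(k+1, i+1)].
  V(2,0) = exp(-r*dt) * [p*0.000000 + (1-p)*0.000000] = 0.000000
  V(2,1) = exp(-r*dt) * [p*0.000000 + (1-p)*0.000000] = 0.000000
  V(2,2) = exp(-r*dt) * [p*0.000000 + (1-p)*9.630387] = 4.900307
  V(1,0) = exp(-r*dt) * [p*0.000000 + (1-p)*0.000000] = 0.000000
  V(1,1) = exp(-r*dt) * [p*0.000000 + (1-p)*4.900307] = 2.493462
  V(0,0) = exp(-r*dt) * [p*0.000000 + (1-p)*2.493462] = 1.268768

Answer: Price = V(0,0) = 1.2688


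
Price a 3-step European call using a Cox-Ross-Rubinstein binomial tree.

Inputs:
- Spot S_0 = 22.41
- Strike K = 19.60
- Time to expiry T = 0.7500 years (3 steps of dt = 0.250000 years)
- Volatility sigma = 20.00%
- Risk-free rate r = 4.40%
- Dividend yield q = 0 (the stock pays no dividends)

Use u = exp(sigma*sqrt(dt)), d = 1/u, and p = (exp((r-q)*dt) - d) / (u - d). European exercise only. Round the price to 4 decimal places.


dt = T/N = 0.250000
u = exp(sigma*sqrt(dt)) = 1.105171; d = 1/u = 0.904837
p = (exp((r-q)*dt) - d) / (u - d) = 0.530232
Discount per step: exp(-r*dt) = 0.989060
Stock lattice S(k, i) with i counting down-moves:
  k=0: S(0,0) = 22.4100
  k=1: S(1,0) = 24.7669; S(1,1) = 20.2774
  k=2: S(2,0) = 27.3716; S(2,1) = 22.4100; S(2,2) = 18.3478
  k=3: S(3,0) = 30.2503; S(3,1) = 24.7669; S(3,2) = 20.2774; S(3,3) = 16.6017
Terminal payoffs V(N, i) = max(S_T - K, 0):
  V(3,0) = 10.650336; V(3,1) = 5.166880; V(3,2) = 0.677407; V(3,3) = 0.000000
Backward induction: V(k, i) = exp(-r*dt) * [p * V(k+1, i) + (1-p) * V(k+1, i+1)].
  V(2,0) = exp(-r*dt) * [p*10.650336 + (1-p)*5.166880] = 7.986054
  V(2,1) = exp(-r*dt) * [p*5.166880 + (1-p)*0.677407] = 3.024419
  V(2,2) = exp(-r*dt) * [p*0.677407 + (1-p)*0.000000] = 0.355254
  V(1,0) = exp(-r*dt) * [p*7.986054 + (1-p)*3.024419] = 5.593372
  V(1,1) = exp(-r*dt) * [p*3.024419 + (1-p)*0.355254] = 1.751162
  V(0,0) = exp(-r*dt) * [p*5.593372 + (1-p)*1.751162] = 3.746982

Answer: Price = V(0,0) = 3.7470


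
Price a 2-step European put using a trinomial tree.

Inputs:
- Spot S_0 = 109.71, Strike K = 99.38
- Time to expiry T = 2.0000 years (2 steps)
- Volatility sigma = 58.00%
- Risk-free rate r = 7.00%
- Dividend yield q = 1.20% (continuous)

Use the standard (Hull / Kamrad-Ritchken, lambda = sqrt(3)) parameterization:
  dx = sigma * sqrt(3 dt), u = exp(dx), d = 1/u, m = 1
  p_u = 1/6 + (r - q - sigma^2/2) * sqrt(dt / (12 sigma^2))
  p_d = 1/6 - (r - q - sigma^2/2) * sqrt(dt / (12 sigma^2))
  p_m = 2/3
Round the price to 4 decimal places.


Answer: Price = V(0,0) = 18.8137

Derivation:
dt = T/N = 1.000000; dx = sigma*sqrt(3*dt) = 1.004589
u = exp(dx) = 2.730786; d = 1/u = 0.366195
p_u = 0.111818, p_m = 0.666667, p_d = 0.221515
Discount per step: exp(-r*dt) = 0.932394
Stock lattice S(k, j) with j the centered position index:
  k=0: S(0,+0) = 109.7100
  k=1: S(1,-1) = 40.1752; S(1,+0) = 109.7100; S(1,+1) = 299.5945
  k=2: S(2,-2) = 14.7120; S(2,-1) = 40.1752; S(2,+0) = 109.7100; S(2,+1) = 299.5945; S(2,+2) = 818.1285
Terminal payoffs V(N, j) = max(K - S_T, 0):
  V(2,-2) = 84.668028; V(2,-1) = 59.204753; V(2,+0) = 0.000000; V(2,+1) = 0.000000; V(2,+2) = 0.000000
Backward induction: V(k, j) = exp(-r*dt) * [p_u * V(k+1, j+1) + p_m * V(k+1, j) + p_d * V(k+1, j-1)]
  V(1,-1) = exp(-r*dt) * [p_u*0.000000 + p_m*59.204753 + p_d*84.668028] = 54.288694
  V(1,+0) = exp(-r*dt) * [p_u*0.000000 + p_m*0.000000 + p_d*59.204753] = 12.228100
  V(1,+1) = exp(-r*dt) * [p_u*0.000000 + p_m*0.000000 + p_d*0.000000] = 0.000000
  V(0,+0) = exp(-r*dt) * [p_u*0.000000 + p_m*12.228100 + p_d*54.288694] = 18.813678


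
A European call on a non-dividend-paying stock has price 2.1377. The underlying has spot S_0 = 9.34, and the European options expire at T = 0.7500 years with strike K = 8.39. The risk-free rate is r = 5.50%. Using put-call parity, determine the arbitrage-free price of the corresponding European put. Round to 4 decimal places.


Answer: Put price = 0.8487

Derivation:
Put-call parity: C - P = S_0 * exp(-qT) - K * exp(-rT).
S_0 * exp(-qT) = 9.3400 * 1.00000000 = 9.34000000
K * exp(-rT) = 8.3900 * 0.95958920 = 8.05095341
P = C - S*exp(-qT) + K*exp(-rT)
P = 2.1377 - 9.34000000 + 8.05095341 = 0.8487


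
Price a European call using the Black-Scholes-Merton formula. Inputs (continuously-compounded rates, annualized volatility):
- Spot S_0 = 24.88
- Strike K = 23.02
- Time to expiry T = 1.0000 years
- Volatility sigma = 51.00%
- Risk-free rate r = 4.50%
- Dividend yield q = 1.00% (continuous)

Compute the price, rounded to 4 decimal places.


Answer: Price = 6.1180

Derivation:
d1 = (ln(S/K) + (r - q + 0.5*sigma^2) * T) / (sigma * sqrt(T)) = 0.47598209
d2 = d1 - sigma * sqrt(T) = -0.03401791
exp(-rT) = 0.95599748; exp(-qT) = 0.99004983
C = S_0 * exp(-qT) * N(d1) - K * exp(-rT) * N(d2)
N(d1) = 0.68295643; N(d2) = 0.48643143
C = 24.8800 * 0.99004983 * 0.68295643 - 23.0200 * 0.95599748 * 0.48643143 = 6.1180


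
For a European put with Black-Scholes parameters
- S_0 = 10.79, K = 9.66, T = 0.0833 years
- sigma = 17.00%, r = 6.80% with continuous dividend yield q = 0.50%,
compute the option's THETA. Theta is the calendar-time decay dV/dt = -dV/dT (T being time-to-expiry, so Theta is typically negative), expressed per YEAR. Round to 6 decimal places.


d1 = 2.3861779024; d2 = 2.3371129455
phi(d1) = 0.0231476729; exp(-qT) = 0.9995835867; exp(-rT) = 0.9943516125
Theta = -S*exp(-qT)*phi(d1)*sigma/(2*sqrt(T)) + r*K*exp(-rT)*N(-d2) - q*S*exp(-qT)*N(-d1)
N(-d1) = 0.0085122566; N(-d2) = 0.0097166560; sqrt(T) = 0.2886173938
Term 1 = -10.7900 * 0.9995835867 * 0.0231476729 * 0.1700 / (2 * 0.2886173938) = -0.0735265727
Term 2 = 0.0680 * 9.6600 * 0.9943516125 * 0.0097166560 = 0.0063466252
Term 3 = -0.0050 * 10.7900 * 0.9995835867 * 0.0085122566 = -0.0004590450
Theta = -0.0735265727 + (0.0063466252) + (-0.0004590450) = -0.067639

Answer: Theta = -0.067639


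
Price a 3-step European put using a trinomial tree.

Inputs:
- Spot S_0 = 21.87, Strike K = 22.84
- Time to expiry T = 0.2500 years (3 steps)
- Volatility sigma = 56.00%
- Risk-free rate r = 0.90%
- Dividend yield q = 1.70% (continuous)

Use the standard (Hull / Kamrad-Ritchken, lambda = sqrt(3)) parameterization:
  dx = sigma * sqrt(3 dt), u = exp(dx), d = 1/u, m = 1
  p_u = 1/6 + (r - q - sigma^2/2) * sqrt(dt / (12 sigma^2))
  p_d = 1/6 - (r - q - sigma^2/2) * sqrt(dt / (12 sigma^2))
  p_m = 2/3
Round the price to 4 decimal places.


Answer: Price = V(0,0) = 2.9435

Derivation:
dt = T/N = 0.083333; dx = sigma*sqrt(3*dt) = 0.280000
u = exp(dx) = 1.323130; d = 1/u = 0.755784
p_u = 0.142143, p_m = 0.666667, p_d = 0.191190
Discount per step: exp(-r*dt) = 0.999250
Stock lattice S(k, j) with j the centered position index:
  k=0: S(0,+0) = 21.8700
  k=1: S(1,-1) = 16.5290; S(1,+0) = 21.8700; S(1,+1) = 28.9368
  k=2: S(2,-2) = 12.4923; S(2,-1) = 16.5290; S(2,+0) = 21.8700; S(2,+1) = 28.9368; S(2,+2) = 38.2872
  k=3: S(3,-3) = 9.4415; S(3,-2) = 12.4923; S(3,-1) = 16.5290; S(3,+0) = 21.8700; S(3,+1) = 28.9368; S(3,+2) = 38.2872; S(3,+3) = 50.6589
Terminal payoffs V(N, j) = max(K - S_T, 0):
  V(3,-3) = 13.398491; V(3,-2) = 10.347658; V(3,-1) = 6.311010; V(3,+0) = 0.970000; V(3,+1) = 0.000000; V(3,+2) = 0.000000; V(3,+3) = 0.000000
Backward induction: V(k, j) = exp(-r*dt) * [p_u * V(k+1, j+1) + p_m * V(k+1, j) + p_d * V(k+1, j-1)]
  V(2,-2) = exp(-r*dt) * [p_u*6.311010 + p_m*10.347658 + p_d*13.398491] = 10.349402
  V(2,-1) = exp(-r*dt) * [p_u*0.970000 + p_m*6.311010 + p_d*10.347658] = 6.318851
  V(2,+0) = exp(-r*dt) * [p_u*0.000000 + p_m*0.970000 + p_d*6.311010] = 1.851882
  V(2,+1) = exp(-r*dt) * [p_u*0.000000 + p_m*0.000000 + p_d*0.970000] = 0.185316
  V(2,+2) = exp(-r*dt) * [p_u*0.000000 + p_m*0.000000 + p_d*0.000000] = 0.000000
  V(1,-1) = exp(-r*dt) * [p_u*1.851882 + p_m*6.318851 + p_d*10.349402] = 6.449667
  V(1,+0) = exp(-r*dt) * [p_u*0.185316 + p_m*1.851882 + p_d*6.318851] = 2.467182
  V(1,+1) = exp(-r*dt) * [p_u*0.000000 + p_m*0.185316 + p_d*1.851882] = 0.477248
  V(0,+0) = exp(-r*dt) * [p_u*0.477248 + p_m*2.467182 + p_d*6.449667] = 2.943532


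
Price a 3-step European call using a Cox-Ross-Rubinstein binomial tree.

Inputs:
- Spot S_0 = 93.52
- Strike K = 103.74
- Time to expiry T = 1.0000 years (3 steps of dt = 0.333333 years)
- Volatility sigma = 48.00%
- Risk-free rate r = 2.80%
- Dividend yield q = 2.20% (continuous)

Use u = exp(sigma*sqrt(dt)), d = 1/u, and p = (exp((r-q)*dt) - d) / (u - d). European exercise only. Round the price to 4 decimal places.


dt = T/N = 0.333333
u = exp(sigma*sqrt(dt)) = 1.319335; d = 1/u = 0.757957
p = (exp((r-q)*dt) - d) / (u - d) = 0.434724
Discount per step: exp(-r*dt) = 0.990710
Stock lattice S(k, i) with i counting down-moves:
  k=0: S(0,0) = 93.5200
  k=1: S(1,0) = 123.3842; S(1,1) = 70.8842
  k=2: S(2,0) = 162.7852; S(2,1) = 93.5200; S(2,2) = 53.7272
  k=3: S(3,0) = 214.7683; S(3,1) = 123.3842; S(3,2) = 70.8842; S(3,3) = 40.7229
Terminal payoffs V(N, i) = max(S_T - K, 0):
  V(3,0) = 111.028285; V(3,1) = 19.644247; V(3,2) = 0.000000; V(3,3) = 0.000000
Backward induction: V(k, i) = exp(-r*dt) * [p * V(k+1, i) + (1-p) * V(k+1, i+1)].
  V(2,0) = exp(-r*dt) * [p*111.028285 + (1-p)*19.644247] = 58.819550
  V(2,1) = exp(-r*dt) * [p*19.644247 + (1-p)*0.000000] = 8.460496
  V(2,2) = exp(-r*dt) * [p*0.000000 + (1-p)*0.000000] = 0.000000
  V(1,0) = exp(-r*dt) * [p*58.819550 + (1-p)*8.460496] = 30.070821
  V(1,1) = exp(-r*dt) * [p*8.460496 + (1-p)*0.000000] = 3.643814
  V(0,0) = exp(-r*dt) * [p*30.070821 + (1-p)*3.643814] = 14.991697

Answer: Price = V(0,0) = 14.9917


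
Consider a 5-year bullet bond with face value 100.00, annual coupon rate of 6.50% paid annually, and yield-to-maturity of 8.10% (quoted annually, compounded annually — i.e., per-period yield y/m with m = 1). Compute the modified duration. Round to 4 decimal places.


Answer: Modified duration = 4.0741

Derivation:
Coupon per period c = face * coupon_rate / m = 6.500000
Periods per year m = 1; per-period yield y/m = 0.081000
Number of cashflows N = 5
Cashflows (t years, CF_t, discount factor 1/(1+y/m)^(m*t), PV):
  t = 1.0000: CF_t = 6.500000, DF = 0.925069, PV = 6.012951
  t = 2.0000: CF_t = 6.500000, DF = 0.855753, PV = 5.562397
  t = 3.0000: CF_t = 6.500000, DF = 0.791631, PV = 5.145603
  t = 4.0000: CF_t = 6.500000, DF = 0.732314, PV = 4.760040
  t = 5.0000: CF_t = 106.500000, DF = 0.677441, PV = 72.147475
Price P = sum_t PV_t = 93.628466
First compute Macaulay numerator sum_t t * PV_t:
  t * PV_t at t = 1.0000: 6.012951
  t * PV_t at t = 2.0000: 11.124794
  t * PV_t at t = 3.0000: 15.436809
  t * PV_t at t = 4.0000: 19.040159
  t * PV_t at t = 5.0000: 360.737376
Macaulay duration D = 412.352089 / 93.628466 = 4.404132
Modified duration = D / (1 + y/m) = 4.404132 / (1 + 0.081000) = 4.074127


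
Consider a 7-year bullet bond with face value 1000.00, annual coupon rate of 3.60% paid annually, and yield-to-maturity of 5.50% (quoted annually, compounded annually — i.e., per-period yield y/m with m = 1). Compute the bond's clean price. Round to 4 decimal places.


Coupon per period c = face * coupon_rate / m = 36.000000
Periods per year m = 1; per-period yield y/m = 0.055000
Number of cashflows N = 7
Cashflows (t years, CF_t, discount factor 1/(1+y/m)^(m*t), PV):
  t = 1.0000: CF_t = 36.000000, DF = 0.947867, PV = 34.123223
  t = 2.0000: CF_t = 36.000000, DF = 0.898452, PV = 32.344287
  t = 3.0000: CF_t = 36.000000, DF = 0.851614, PV = 30.658092
  t = 4.0000: CF_t = 36.000000, DF = 0.807217, PV = 29.059803
  t = 5.0000: CF_t = 36.000000, DF = 0.765134, PV = 27.544837
  t = 6.0000: CF_t = 36.000000, DF = 0.725246, PV = 26.108850
  t = 7.0000: CF_t = 1036.000000, DF = 0.687437, PV = 712.184534
Price P = sum_t PV_t = 892.023625

Answer: Price = 892.0236


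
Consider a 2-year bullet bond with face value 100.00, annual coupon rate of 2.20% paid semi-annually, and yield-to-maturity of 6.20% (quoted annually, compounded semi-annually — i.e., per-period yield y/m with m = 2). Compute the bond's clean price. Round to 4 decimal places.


Coupon per period c = face * coupon_rate / m = 1.100000
Periods per year m = 2; per-period yield y/m = 0.031000
Number of cashflows N = 4
Cashflows (t years, CF_t, discount factor 1/(1+y/m)^(m*t), PV):
  t = 0.5000: CF_t = 1.100000, DF = 0.969932, PV = 1.066925
  t = 1.0000: CF_t = 1.100000, DF = 0.940768, PV = 1.034845
  t = 1.5000: CF_t = 1.100000, DF = 0.912481, PV = 1.003730
  t = 2.0000: CF_t = 101.100000, DF = 0.885045, PV = 89.478047
Price P = sum_t PV_t = 92.583547

Answer: Price = 92.5835


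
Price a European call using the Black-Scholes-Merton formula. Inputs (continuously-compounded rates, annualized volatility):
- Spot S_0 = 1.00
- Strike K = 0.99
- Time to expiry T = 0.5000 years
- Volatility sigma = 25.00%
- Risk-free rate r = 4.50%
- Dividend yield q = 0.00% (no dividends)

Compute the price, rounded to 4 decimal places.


d1 = (ln(S/K) + (r - q + 0.5*sigma^2) * T) / (sigma * sqrt(T)) = 0.27252085
d2 = d1 - sigma * sqrt(T) = 0.09574416
exp(-rT) = 0.97775124; exp(-qT) = 1.00000000
C = S_0 * exp(-qT) * N(d1) - K * exp(-rT) * N(d2)
N(d1) = 0.60738922; N(d2) = 0.53813812
C = 1.0000 * 1.00000000 * 0.60738922 - 0.9900 * 0.97775124 * 0.53813812 = 0.0865

Answer: Price = 0.0865


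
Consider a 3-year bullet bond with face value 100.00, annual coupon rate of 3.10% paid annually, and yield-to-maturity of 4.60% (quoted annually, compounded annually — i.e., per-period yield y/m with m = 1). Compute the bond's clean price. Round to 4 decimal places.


Answer: Price = 95.8843

Derivation:
Coupon per period c = face * coupon_rate / m = 3.100000
Periods per year m = 1; per-period yield y/m = 0.046000
Number of cashflows N = 3
Cashflows (t years, CF_t, discount factor 1/(1+y/m)^(m*t), PV):
  t = 1.0000: CF_t = 3.100000, DF = 0.956023, PV = 2.963671
  t = 2.0000: CF_t = 3.100000, DF = 0.913980, PV = 2.833338
  t = 3.0000: CF_t = 103.100000, DF = 0.873786, PV = 90.087308
Price P = sum_t PV_t = 95.884317


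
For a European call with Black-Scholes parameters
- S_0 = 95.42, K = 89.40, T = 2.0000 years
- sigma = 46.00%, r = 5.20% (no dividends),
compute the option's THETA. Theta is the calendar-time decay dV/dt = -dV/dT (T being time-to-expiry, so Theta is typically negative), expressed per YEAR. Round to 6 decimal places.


Answer: Theta = -7.202253

Derivation:
d1 = 0.5853115086; d2 = -0.0652267301
phi(d1) = 0.3361380588; exp(-qT) = 1.0000000000; exp(-rT) = 0.9012252974
Theta = -S*exp(-qT)*phi(d1)*sigma/(2*sqrt(T)) - r*K*exp(-rT)*N(d2) + q*S*exp(-qT)*N(d1)
N(d1) = 0.7208308611; N(d2) = 0.4739967395; sqrt(T) = 1.4142135624
Term 1 = -95.4200 * 1.0000000000 * 0.3361380588 * 0.4600 / (2 * 1.4142135624) = -5.2163886116
Term 2 = -0.0520 * 89.4000 * 0.9012252974 * 0.4739967395 = -1.9858644008
Term 3 = 0 (no dividend yield, q = 0)
Theta = -5.2163886116 + (-1.9858644008) + (0.0000000000) = -7.202253


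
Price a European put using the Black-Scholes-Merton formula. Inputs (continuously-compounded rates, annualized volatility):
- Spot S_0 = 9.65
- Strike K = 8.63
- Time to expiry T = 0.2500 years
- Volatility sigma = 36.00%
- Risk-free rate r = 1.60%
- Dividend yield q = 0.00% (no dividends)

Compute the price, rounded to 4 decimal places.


Answer: Price = 0.2572

Derivation:
d1 = (ln(S/K) + (r - q + 0.5*sigma^2) * T) / (sigma * sqrt(T)) = 0.73285228
d2 = d1 - sigma * sqrt(T) = 0.55285228
exp(-rT) = 0.99600799; exp(-qT) = 1.00000000
P = K * exp(-rT) * N(-d2) - S_0 * exp(-qT) * N(-d1)
N(-d1) = 0.23182427; N(-d2) = 0.29018228
P = 8.6300 * 0.99600799 * 0.29018228 - 9.6500 * 1.00000000 * 0.23182427 = 0.2572


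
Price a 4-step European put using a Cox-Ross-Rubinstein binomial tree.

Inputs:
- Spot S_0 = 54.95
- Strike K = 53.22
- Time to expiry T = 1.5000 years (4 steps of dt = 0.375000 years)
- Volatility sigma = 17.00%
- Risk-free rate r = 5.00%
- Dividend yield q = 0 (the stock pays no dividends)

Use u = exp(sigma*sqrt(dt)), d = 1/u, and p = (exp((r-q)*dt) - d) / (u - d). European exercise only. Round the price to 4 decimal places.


Answer: Price = V(0,0) = 2.0516

Derivation:
dt = T/N = 0.375000
u = exp(sigma*sqrt(dt)) = 1.109715; d = 1/u = 0.901132
p = (exp((r-q)*dt) - d) / (u - d) = 0.564738
Discount per step: exp(-r*dt) = 0.981425
Stock lattice S(k, i) with i counting down-moves:
  k=0: S(0,0) = 54.9500
  k=1: S(1,0) = 60.9788; S(1,1) = 49.5172
  k=2: S(2,0) = 67.6691; S(2,1) = 54.9500; S(2,2) = 44.6216
  k=3: S(3,0) = 75.0935; S(3,1) = 60.9788; S(3,2) = 49.5172; S(3,3) = 40.2099
  k=4: S(4,0) = 83.3324; S(4,1) = 67.6691; S(4,2) = 54.9500; S(4,3) = 44.6216; S(4,4) = 36.2345
Terminal payoffs V(N, i) = max(K - S_T, 0):
  V(4,0) = 0.000000; V(4,1) = 0.000000; V(4,2) = 0.000000; V(4,3) = 8.598444; V(4,4) = 16.985546
Backward induction: V(k, i) = exp(-r*dt) * [p * V(k+1, i) + (1-p) * V(k+1, i+1)].
  V(3,0) = exp(-r*dt) * [p*0.000000 + (1-p)*0.000000] = 0.000000
  V(3,1) = exp(-r*dt) * [p*0.000000 + (1-p)*0.000000] = 0.000000
  V(3,2) = exp(-r*dt) * [p*0.000000 + (1-p)*8.598444] = 3.673057
  V(3,3) = exp(-r*dt) * [p*8.598444 + (1-p)*16.985546] = 12.021502
  V(2,0) = exp(-r*dt) * [p*0.000000 + (1-p)*0.000000] = 0.000000
  V(2,1) = exp(-r*dt) * [p*0.000000 + (1-p)*3.673057] = 1.569045
  V(2,2) = exp(-r*dt) * [p*3.673057 + (1-p)*12.021502] = 7.171091
  V(1,0) = exp(-r*dt) * [p*0.000000 + (1-p)*1.569045] = 0.670260
  V(1,1) = exp(-r*dt) * [p*1.569045 + (1-p)*7.171091] = 3.932964
  V(0,0) = exp(-r*dt) * [p*0.670260 + (1-p)*3.932964] = 2.051561


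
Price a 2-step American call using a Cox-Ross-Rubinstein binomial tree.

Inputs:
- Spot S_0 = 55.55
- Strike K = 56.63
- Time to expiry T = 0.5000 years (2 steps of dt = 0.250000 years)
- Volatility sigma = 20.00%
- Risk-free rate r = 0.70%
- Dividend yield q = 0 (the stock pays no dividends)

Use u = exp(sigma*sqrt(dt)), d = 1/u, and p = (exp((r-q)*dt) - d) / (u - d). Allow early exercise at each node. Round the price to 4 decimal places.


dt = T/N = 0.250000
u = exp(sigma*sqrt(dt)) = 1.105171; d = 1/u = 0.904837
p = (exp((r-q)*dt) - d) / (u - d) = 0.483764
Discount per step: exp(-r*dt) = 0.998252
Stock lattice S(k, i) with i counting down-moves:
  k=0: S(0,0) = 55.5500
  k=1: S(1,0) = 61.3922; S(1,1) = 50.2637
  k=2: S(2,0) = 67.8489; S(2,1) = 55.5500; S(2,2) = 45.4805
Terminal payoffs V(N, i) = max(S_T - K, 0):
  V(2,0) = 11.218923; V(2,1) = 0.000000; V(2,2) = 0.000000
Backward induction: V(k, i) = exp(-r*dt) * [p * V(k+1, i) + (1-p) * V(k+1, i+1)]; then take max(V_cont, immediate exercise) for American.
  V(1,0) = exp(-r*dt) * [p*11.218923 + (1-p)*0.000000] = 5.417820; exercise = 4.762244; V(1,0) = max -> 5.417820
  V(1,1) = exp(-r*dt) * [p*0.000000 + (1-p)*0.000000] = 0.000000; exercise = 0.000000; V(1,1) = max -> 0.000000
  V(0,0) = exp(-r*dt) * [p*5.417820 + (1-p)*0.000000] = 2.616363; exercise = 0.000000; V(0,0) = max -> 2.616363

Answer: Price = V(0,0) = 2.6164


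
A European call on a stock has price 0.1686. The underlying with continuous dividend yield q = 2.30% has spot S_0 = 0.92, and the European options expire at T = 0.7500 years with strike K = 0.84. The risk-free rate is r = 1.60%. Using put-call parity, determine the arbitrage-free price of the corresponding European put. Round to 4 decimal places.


Put-call parity: C - P = S_0 * exp(-qT) - K * exp(-rT).
S_0 * exp(-qT) = 0.9200 * 0.98289793 = 0.90426610
K * exp(-rT) = 0.8400 * 0.98807171 = 0.82998024
P = C - S*exp(-qT) + K*exp(-rT)
P = 0.1686 - 0.90426610 + 0.82998024 = 0.0943

Answer: Put price = 0.0943


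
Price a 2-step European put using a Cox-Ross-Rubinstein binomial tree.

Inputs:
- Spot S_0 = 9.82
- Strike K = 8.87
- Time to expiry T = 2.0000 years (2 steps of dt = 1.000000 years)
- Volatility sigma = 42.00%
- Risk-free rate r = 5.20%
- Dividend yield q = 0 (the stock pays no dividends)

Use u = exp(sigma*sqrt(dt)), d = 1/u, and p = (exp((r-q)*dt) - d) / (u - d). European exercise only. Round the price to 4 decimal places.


dt = T/N = 1.000000
u = exp(sigma*sqrt(dt)) = 1.521962; d = 1/u = 0.657047
p = (exp((r-q)*dt) - d) / (u - d) = 0.458229
Discount per step: exp(-r*dt) = 0.949329
Stock lattice S(k, i) with i counting down-moves:
  k=0: S(0,0) = 9.8200
  k=1: S(1,0) = 14.9457; S(1,1) = 6.4522
  k=2: S(2,0) = 22.7467; S(2,1) = 9.8200; S(2,2) = 4.2394
Terminal payoffs V(N, i) = max(K - S_T, 0):
  V(2,0) = 0.000000; V(2,1) = 0.000000; V(2,2) = 4.630603
Backward induction: V(k, i) = exp(-r*dt) * [p * V(k+1, i) + (1-p) * V(k+1, i+1)].
  V(1,0) = exp(-r*dt) * [p*0.000000 + (1-p)*0.000000] = 0.000000
  V(1,1) = exp(-r*dt) * [p*0.000000 + (1-p)*4.630603] = 2.381607
  V(0,0) = exp(-r*dt) * [p*0.000000 + (1-p)*2.381607] = 1.224905

Answer: Price = V(0,0) = 1.2249


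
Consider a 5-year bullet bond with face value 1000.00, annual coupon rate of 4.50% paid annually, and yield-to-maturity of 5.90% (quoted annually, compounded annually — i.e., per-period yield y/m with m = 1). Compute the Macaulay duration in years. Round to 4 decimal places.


Answer: Macaulay duration = 4.5728 years

Derivation:
Coupon per period c = face * coupon_rate / m = 45.000000
Periods per year m = 1; per-period yield y/m = 0.059000
Number of cashflows N = 5
Cashflows (t years, CF_t, discount factor 1/(1+y/m)^(m*t), PV):
  t = 1.0000: CF_t = 45.000000, DF = 0.944287, PV = 42.492918
  t = 2.0000: CF_t = 45.000000, DF = 0.891678, PV = 40.125513
  t = 3.0000: CF_t = 45.000000, DF = 0.842000, PV = 37.890002
  t = 4.0000: CF_t = 45.000000, DF = 0.795090, PV = 35.779039
  t = 5.0000: CF_t = 1045.000000, DF = 0.750793, PV = 784.578657
Price P = sum_t PV_t = 940.866129
Macaulay numerator sum_t t * PV_t:
  t * PV_t at t = 1.0000: 42.492918
  t * PV_t at t = 2.0000: 80.251025
  t * PV_t at t = 3.0000: 113.670007
  t * PV_t at t = 4.0000: 143.116157
  t * PV_t at t = 5.0000: 3922.893286
Macaulay duration D = (sum_t t * PV_t) / P = 4302.423393 / 940.866129 = 4.572833


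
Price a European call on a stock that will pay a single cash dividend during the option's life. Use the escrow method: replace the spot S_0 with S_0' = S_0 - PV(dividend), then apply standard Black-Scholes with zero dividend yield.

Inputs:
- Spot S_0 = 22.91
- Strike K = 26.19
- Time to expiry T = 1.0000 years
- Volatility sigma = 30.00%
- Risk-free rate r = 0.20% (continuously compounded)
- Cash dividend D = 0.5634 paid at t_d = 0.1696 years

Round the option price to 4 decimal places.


PV(D) = D * exp(-r * t_d) = 0.5634 * 0.99966086 = 0.56320893
S_0' = S_0 - PV(D) = 22.9100 - 0.56320893 = 22.34679107
d1 = (ln(S_0'/K) + (r + sigma^2/2)*T) / (sigma*sqrt(T)) = -0.37231641
d2 = d1 - sigma*sqrt(T) = -0.67231641
exp(-rT) = 0.99800200
N(d1) = 0.35482864; N(d2) = 0.25069114
C = S_0' * N(d1) - K * exp(-rT) * N(d2) = 22.34679107 * 0.35482864 - 26.1900 * 0.99800200 * 0.25069114 = 1.3768

Answer: Price = 1.3768


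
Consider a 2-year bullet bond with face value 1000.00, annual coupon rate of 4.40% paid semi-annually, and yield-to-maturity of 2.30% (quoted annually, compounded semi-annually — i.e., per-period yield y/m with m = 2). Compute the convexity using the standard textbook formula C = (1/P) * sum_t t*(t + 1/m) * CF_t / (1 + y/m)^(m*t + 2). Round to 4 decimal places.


Coupon per period c = face * coupon_rate / m = 22.000000
Periods per year m = 2; per-period yield y/m = 0.011500
Number of cashflows N = 4
Cashflows (t years, CF_t, discount factor 1/(1+y/m)^(m*t), PV):
  t = 0.5000: CF_t = 22.000000, DF = 0.988631, PV = 21.749876
  t = 1.0000: CF_t = 22.000000, DF = 0.977391, PV = 21.502597
  t = 1.5000: CF_t = 22.000000, DF = 0.966279, PV = 21.258128
  t = 2.0000: CF_t = 1022.000000, DF = 0.955293, PV = 976.309123
Price P = sum_t PV_t = 1040.819724
Convexity numerator sum_t t*(t + 1/m) * CF_t / (1+y/m)^(m*t + 2):
  t = 0.5000: term = 10.629064
  t = 1.0000: term = 31.524659
  t = 1.5000: term = 62.332493
  t = 2.0000: term = 4771.177541
Convexity = (1/P) * sum = 4875.663757 / 1040.819724 = 4.684446

Answer: Convexity = 4.6844


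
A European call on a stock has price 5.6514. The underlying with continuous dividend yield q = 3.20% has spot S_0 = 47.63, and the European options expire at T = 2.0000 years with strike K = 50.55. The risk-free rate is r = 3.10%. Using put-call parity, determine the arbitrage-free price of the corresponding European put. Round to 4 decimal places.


Put-call parity: C - P = S_0 * exp(-qT) - K * exp(-rT).
S_0 * exp(-qT) = 47.6300 * 0.93800500 = 44.67717813
K * exp(-rT) = 50.5500 * 0.93988289 = 47.51107993
P = C - S*exp(-qT) + K*exp(-rT)
P = 5.6514 - 44.67717813 + 47.51107993 = 8.4853

Answer: Put price = 8.4853
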